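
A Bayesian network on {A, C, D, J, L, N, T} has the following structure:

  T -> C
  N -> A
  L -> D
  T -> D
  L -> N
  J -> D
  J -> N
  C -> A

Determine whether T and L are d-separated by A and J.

No

4 paths connect T and L; each must be blocked for d-separation to hold:
Path 1: T → C → A ← N ← L
  C is a chain and C is not conditioned on; A is a collider and A is conditioned on, which opens it; N is a chain and N is not conditioned on — no node blocks this path, so it is active.
Path 2: T → C → A ← N ← J → D ← L
  J is a fork here and J is conditioned on, so the path is blocked at J.
Path 3: T → D ← L
  D is a collider here and neither D nor any of its descendants is conditioned on, so the collider stays closed — the path is blocked at D.
Path 4: T → D ← J → N ← L
  D is a collider here and neither D nor any of its descendants is conditioned on, so the collider stays closed — the path is blocked at D.
Since the path T → C → A ← N ← L is active, T and L are not d-separated given {A, J}.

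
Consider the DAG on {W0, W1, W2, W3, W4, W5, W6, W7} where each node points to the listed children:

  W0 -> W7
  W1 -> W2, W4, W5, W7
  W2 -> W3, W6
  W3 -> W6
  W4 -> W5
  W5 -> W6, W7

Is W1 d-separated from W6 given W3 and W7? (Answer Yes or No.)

No

There are 5 undirected paths between W1 and W6; checking each against the conditioning set {W3, W7}:
Path 1: W1 → W2 → W6
  W2 is a chain and W2 is not conditioned on — no node blocks this path, so it is active.
Path 2: W1 → W2 → W3 → W6
  W3 is a chain here and W3 is conditioned on, so the path is blocked at W3.
Path 3: W1 → W4 → W5 → W6
  W4 is a chain and W4 is not conditioned on; W5 is a chain and W5 is not conditioned on — no node blocks this path, so it is active.
Path 4: W1 → W7 ← W5 → W6
  W7 is a collider and W7 is conditioned on, which opens it; W5 is a fork and W5 is not conditioned on — no node blocks this path, so it is active.
Path 5: W1 → W5 → W6
  W5 is a chain and W5 is not conditioned on — no node blocks this path, so it is active.
Because an active path exists, W1 and W6 are not d-separated.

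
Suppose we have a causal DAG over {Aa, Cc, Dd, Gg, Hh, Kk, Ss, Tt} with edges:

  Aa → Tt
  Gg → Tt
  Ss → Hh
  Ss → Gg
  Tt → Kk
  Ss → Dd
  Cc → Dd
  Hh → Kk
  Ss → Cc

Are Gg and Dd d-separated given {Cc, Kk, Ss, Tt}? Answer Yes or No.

Yes — Gg and Dd are d-separated given {Cc, Kk, Ss, Tt}.

Enumerating the 4 paths from Gg to Dd and testing each for blocking by {Cc, Kk, Ss, Tt}:
Path 1: Gg → Tt → Kk ← Hh ← Ss → Cc → Dd
  Tt is a chain here and Tt is conditioned on, so the path is blocked at Tt.
Path 2: Gg → Tt → Kk ← Hh ← Ss → Dd
  Tt is a chain here and Tt is conditioned on, so the path is blocked at Tt.
Path 3: Gg ← Ss → Cc → Dd
  Ss is a fork here and Ss is conditioned on, so the path is blocked at Ss.
Path 4: Gg ← Ss → Dd
  Ss is a fork here and Ss is conditioned on, so the path is blocked at Ss.
Since every path is blocked, d-separation holds.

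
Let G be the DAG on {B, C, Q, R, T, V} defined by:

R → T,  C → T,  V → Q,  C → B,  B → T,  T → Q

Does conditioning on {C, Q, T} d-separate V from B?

Enumerating the 2 paths from V to B and testing each for blocking by {C, Q, T}:
Path 1: V → Q ← T ← B
  T is a chain here and T is conditioned on, so the path is blocked at T.
Path 2: V → Q ← T ← C → B
  T is a chain here and T is conditioned on, so the path is blocked at T.
All paths are blocked; V ⊥ B | {C, Q, T} holds.

Yes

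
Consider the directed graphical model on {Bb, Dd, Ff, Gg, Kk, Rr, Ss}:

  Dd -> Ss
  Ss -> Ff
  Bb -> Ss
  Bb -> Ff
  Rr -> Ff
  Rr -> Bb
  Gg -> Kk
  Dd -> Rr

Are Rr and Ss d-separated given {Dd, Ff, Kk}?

We examine all 5 paths between Rr and Ss:
Path 1: Rr → Bb → Ss
  Bb is a chain and Bb is not conditioned on — no node blocks this path, so it is active.
Path 2: Rr → Bb → Ff ← Ss
  Bb is a chain and Bb is not conditioned on; Ff is a collider and Ff is conditioned on, which opens it — no node blocks this path, so it is active.
Path 3: Rr ← Dd → Ss
  Dd is a fork here and Dd is conditioned on, so the path is blocked at Dd.
Path 4: Rr → Ff ← Bb → Ss
  Ff is a collider and Ff is conditioned on, which opens it; Bb is a fork and Bb is not conditioned on — no node blocks this path, so it is active.
Path 5: Rr → Ff ← Ss
  Ff is a collider and Ff is conditioned on, which opens it — no node blocks this path, so it is active.
Since the path Rr → Bb → Ss is active, Rr and Ss are not d-separated given {Dd, Ff, Kk}.

No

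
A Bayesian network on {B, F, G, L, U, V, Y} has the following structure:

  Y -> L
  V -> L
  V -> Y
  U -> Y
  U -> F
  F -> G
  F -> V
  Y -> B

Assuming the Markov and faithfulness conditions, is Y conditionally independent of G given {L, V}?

We examine all 3 paths between Y and G:
Path 1: Y → L ← V ← F → G
  V is a chain here and V is conditioned on, so the path is blocked at V.
Path 2: Y ← U → F → G
  U is a fork and U is not conditioned on; F is a chain and F is not conditioned on — no node blocks this path, so it is active.
Path 3: Y ← V ← F → G
  V is a chain here and V is conditioned on, so the path is blocked at V.
At least one path is unblocked, so d-separation fails.

No — Y and G are not d-separated given {L, V}.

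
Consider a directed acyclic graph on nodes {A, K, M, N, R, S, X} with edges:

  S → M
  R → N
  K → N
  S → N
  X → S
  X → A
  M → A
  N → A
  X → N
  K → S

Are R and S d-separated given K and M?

6 paths connect R and S; each must be blocked for d-separation to hold:
Path 1: R → N ← X → S
  N is a collider here and neither N nor any of its descendants is conditioned on, so the collider stays closed — the path is blocked at N.
Path 2: R → N ← X → A ← M ← S
  N is a collider here and neither N nor any of its descendants is conditioned on, so the collider stays closed — the path is blocked at N.
Path 3: R → N ← S
  N is a collider here and neither N nor any of its descendants is conditioned on, so the collider stays closed — the path is blocked at N.
Path 4: R → N ← K → S
  N is a collider here and neither N nor any of its descendants is conditioned on, so the collider stays closed — the path is blocked at N.
Path 5: R → N → A ← M ← S
  A is a collider here and neither A nor any of its descendants is conditioned on, so the collider stays closed — the path is blocked at A.
Path 6: R → N → A ← X → S
  A is a collider here and neither A nor any of its descendants is conditioned on, so the collider stays closed — the path is blocked at A.
Since every path is blocked, d-separation holds.

Yes — R and S are d-separated given {K, M}.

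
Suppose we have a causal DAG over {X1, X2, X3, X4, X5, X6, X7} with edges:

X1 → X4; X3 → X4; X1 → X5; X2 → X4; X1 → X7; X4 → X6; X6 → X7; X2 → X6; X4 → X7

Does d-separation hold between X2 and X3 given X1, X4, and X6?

There are 4 undirected paths between X2 and X3; checking each against the conditioning set {X1, X4, X6}:
Path 1: X2 → X4 ← X3
  X4 is a collider and X4 is conditioned on, which opens it — no node blocks this path, so it is active.
Path 2: X2 → X6 ← X4 ← X3
  X4 is a chain here and X4 is conditioned on, so the path is blocked at X4.
Path 3: X2 → X6 → X7 ← X4 ← X3
  X6 is a chain here and X6 is conditioned on, so the path is blocked at X6.
Path 4: X2 → X6 → X7 ← X1 → X4 ← X3
  X6 is a chain here and X6 is conditioned on, so the path is blocked at X6.
Because an active path exists, X2 and X3 are not d-separated.

No — X2 and X3 are not d-separated given {X1, X4, X6}.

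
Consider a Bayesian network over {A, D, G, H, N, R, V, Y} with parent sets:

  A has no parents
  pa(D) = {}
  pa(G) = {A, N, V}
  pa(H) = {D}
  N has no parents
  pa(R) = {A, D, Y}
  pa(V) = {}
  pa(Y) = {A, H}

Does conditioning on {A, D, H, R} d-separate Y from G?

We examine all 3 paths between Y and G:
Path 1: Y ← A → G
  A is a fork here and A is conditioned on, so the path is blocked at A.
Path 2: Y ← H ← D → R ← A → G
  H is a chain here and H is conditioned on, so the path is blocked at H.
Path 3: Y → R ← A → G
  A is a fork here and A is conditioned on, so the path is blocked at A.
All paths are blocked; Y ⊥ G | {A, D, H, R} holds.

Yes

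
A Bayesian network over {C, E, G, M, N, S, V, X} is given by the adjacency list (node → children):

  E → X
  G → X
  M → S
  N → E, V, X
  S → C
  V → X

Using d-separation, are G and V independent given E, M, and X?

We examine all 3 paths between G and V:
Path 1: G → X ← N → V
  X is a collider and X is conditioned on, which opens it; N is a fork and N is not conditioned on — no node blocks this path, so it is active.
Path 2: G → X ← V
  X is a collider and X is conditioned on, which opens it — no node blocks this path, so it is active.
Path 3: G → X ← E ← N → V
  E is a chain here and E is conditioned on, so the path is blocked at E.
Because an active path exists, G and V are not d-separated.

No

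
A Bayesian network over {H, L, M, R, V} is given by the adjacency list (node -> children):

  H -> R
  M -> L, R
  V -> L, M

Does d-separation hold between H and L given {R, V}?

No

2 paths connect H and L; each must be blocked for d-separation to hold:
Path 1: H → R ← M ← V → L
  V is a fork here and V is conditioned on, so the path is blocked at V.
Path 2: H → R ← M → L
  R is a collider and R is conditioned on, which opens it; M is a fork and M is not conditioned on — no node blocks this path, so it is active.
Since the path H → R ← M → L is active, H and L are not d-separated given {R, V}.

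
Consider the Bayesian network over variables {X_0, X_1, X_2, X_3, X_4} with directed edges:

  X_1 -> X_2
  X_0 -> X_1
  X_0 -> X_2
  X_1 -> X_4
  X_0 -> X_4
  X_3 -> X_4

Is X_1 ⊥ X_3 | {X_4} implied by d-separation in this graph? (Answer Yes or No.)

Enumerating the 3 paths from X_1 to X_3 and testing each for blocking by {X_4}:
Path 1: X_1 → X_2 ← X_0 → X_4 ← X_3
  X_2 is a collider here and neither X_2 nor any of its descendants is conditioned on, so the collider stays closed — the path is blocked at X_2.
Path 2: X_1 ← X_0 → X_4 ← X_3
  X_0 is a fork and X_0 is not conditioned on; X_4 is a collider and X_4 is conditioned on, which opens it — no node blocks this path, so it is active.
Path 3: X_1 → X_4 ← X_3
  X_4 is a collider and X_4 is conditioned on, which opens it — no node blocks this path, so it is active.
Since the path X_1 ← X_0 → X_4 ← X_3 is active, X_1 and X_3 are not d-separated given {X_4}.

No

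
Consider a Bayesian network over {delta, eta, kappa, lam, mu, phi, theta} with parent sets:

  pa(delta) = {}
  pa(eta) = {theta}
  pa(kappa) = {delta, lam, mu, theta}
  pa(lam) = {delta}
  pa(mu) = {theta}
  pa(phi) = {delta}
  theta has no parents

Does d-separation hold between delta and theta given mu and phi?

Yes

4 paths connect delta and theta; each must be blocked for d-separation to hold:
Path 1: delta → lam → kappa ← mu ← theta
  kappa is a collider here and neither kappa nor any of its descendants is conditioned on, so the collider stays closed — the path is blocked at kappa.
Path 2: delta → lam → kappa ← theta
  kappa is a collider here and neither kappa nor any of its descendants is conditioned on, so the collider stays closed — the path is blocked at kappa.
Path 3: delta → kappa ← mu ← theta
  kappa is a collider here and neither kappa nor any of its descendants is conditioned on, so the collider stays closed — the path is blocked at kappa.
Path 4: delta → kappa ← theta
  kappa is a collider here and neither kappa nor any of its descendants is conditioned on, so the collider stays closed — the path is blocked at kappa.
Since every path is blocked, d-separation holds.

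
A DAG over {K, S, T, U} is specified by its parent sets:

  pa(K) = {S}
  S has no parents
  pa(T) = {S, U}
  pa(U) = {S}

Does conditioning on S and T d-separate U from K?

Enumerating the 2 paths from U to K and testing each for blocking by {S, T}:
  1. U ← S → K — S:fork[blocks] ⇒ blocked
  2. U → T ← S → K — T:collider[open]; S:fork[blocks] ⇒ blocked
All paths are blocked; U ⊥ K | {S, T} holds.

Yes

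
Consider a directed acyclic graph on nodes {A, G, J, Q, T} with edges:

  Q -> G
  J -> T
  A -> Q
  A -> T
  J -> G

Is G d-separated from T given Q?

No — G and T are not d-separated given {Q}.

There are 2 undirected paths between G and T; checking each against the conditioning set {Q}:
Path 1: G ← Q ← A → T
  Q is a chain here and Q is conditioned on, so the path is blocked at Q.
Path 2: G ← J → T
  J is a fork and J is not conditioned on — no node blocks this path, so it is active.
Because an active path exists, G and T are not d-separated.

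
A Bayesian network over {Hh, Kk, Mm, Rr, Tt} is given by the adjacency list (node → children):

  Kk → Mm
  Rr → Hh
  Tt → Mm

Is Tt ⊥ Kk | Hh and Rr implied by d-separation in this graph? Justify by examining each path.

The only undirected path from Tt to Kk is:
  1. Tt → Mm ← Kk — Mm:collider[blocks] ⇒ blocked
All paths are blocked; Tt ⊥ Kk | {Hh, Rr} holds.

Yes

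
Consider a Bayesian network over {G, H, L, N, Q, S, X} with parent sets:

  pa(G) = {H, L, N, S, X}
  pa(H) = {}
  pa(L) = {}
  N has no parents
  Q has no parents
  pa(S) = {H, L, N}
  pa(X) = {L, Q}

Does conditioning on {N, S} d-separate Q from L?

Yes

We examine all 5 paths between Q and L:
Path 1: Q → X ← L
  X is a collider here and neither X nor any of its descendants is conditioned on, so the collider stays closed — the path is blocked at X.
Path 2: Q → X → G ← S ← L
  G is a collider here and neither G nor any of its descendants is conditioned on, so the collider stays closed — the path is blocked at G.
Path 3: Q → X → G ← N → S ← L
  G is a collider here and neither G nor any of its descendants is conditioned on, so the collider stays closed — the path is blocked at G.
Path 4: Q → X → G ← L
  G is a collider here and neither G nor any of its descendants is conditioned on, so the collider stays closed — the path is blocked at G.
Path 5: Q → X → G ← H → S ← L
  G is a collider here and neither G nor any of its descendants is conditioned on, so the collider stays closed — the path is blocked at G.
Since every path is blocked, d-separation holds.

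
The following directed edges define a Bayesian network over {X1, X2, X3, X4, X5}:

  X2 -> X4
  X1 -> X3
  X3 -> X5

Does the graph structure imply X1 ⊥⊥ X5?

No

There is one path between X1 and X5:
Path 1: X1 → X3 → X5
  X3 is a chain and X3 is not conditioned on — no node blocks this path, so it is active.
Since the path X1 → X3 → X5 is active, X1 and X5 are not d-separated given ∅.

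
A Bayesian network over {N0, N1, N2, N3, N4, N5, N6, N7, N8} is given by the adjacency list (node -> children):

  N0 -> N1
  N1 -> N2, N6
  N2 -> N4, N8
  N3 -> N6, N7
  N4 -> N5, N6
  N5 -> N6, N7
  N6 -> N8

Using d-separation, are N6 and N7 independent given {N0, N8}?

No — N6 and N7 are not d-separated given {N0, N8}.

5 paths connect N6 and N7; each must be blocked for d-separation to hold:
  1. N6 → N8 ← N2 → N4 → N5 → N7 — N8:collider[open]; N2:fork[open]; N4:chain[open]; N5:chain[open] ⇒ active
  2. N6 ← N5 → N7 — N5:fork[open] ⇒ active
  3. N6 ← N3 → N7 — N3:fork[open] ⇒ active
  4. N6 ← N1 → N2 → N4 → N5 → N7 — N1:fork[open]; N2:chain[open]; N4:chain[open]; N5:chain[open] ⇒ active
  5. N6 ← N4 → N5 → N7 — N4:fork[open]; N5:chain[open] ⇒ active
Because an active path exists, N6 and N7 are not d-separated.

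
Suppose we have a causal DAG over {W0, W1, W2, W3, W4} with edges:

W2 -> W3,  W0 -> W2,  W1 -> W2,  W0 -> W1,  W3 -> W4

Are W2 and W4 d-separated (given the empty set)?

No

Only one path connects W2 and W4:
  1. W2 → W3 → W4 — W3:chain[open] ⇒ active
Since the path W2 → W3 → W4 is active, W2 and W4 are not d-separated given ∅.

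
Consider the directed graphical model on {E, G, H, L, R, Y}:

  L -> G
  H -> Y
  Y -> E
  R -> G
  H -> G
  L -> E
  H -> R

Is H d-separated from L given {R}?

We examine all 3 paths between H and L:
  1. H → R → G ← L — R:chain[blocks]; G:collider[blocks] ⇒ blocked
  2. H → G ← L — G:collider[blocks] ⇒ blocked
  3. H → Y → E ← L — Y:chain[open]; E:collider[blocks] ⇒ blocked
Since every path is blocked, d-separation holds.

Yes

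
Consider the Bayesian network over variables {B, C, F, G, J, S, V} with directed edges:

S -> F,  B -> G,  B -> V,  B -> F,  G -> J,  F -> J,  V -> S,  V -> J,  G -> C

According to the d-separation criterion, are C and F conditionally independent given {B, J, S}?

No

There are 6 undirected paths between C and F; checking each against the conditioning set {B, J, S}:
Path 1: C ← G → J ← F
  G is a fork and G is not conditioned on; J is a collider and J is conditioned on, which opens it — no node blocks this path, so it is active.
Path 2: C ← G → J ← V → S → F
  S is a chain here and S is conditioned on, so the path is blocked at S.
Path 3: C ← G → J ← V ← B → F
  B is a fork here and B is conditioned on, so the path is blocked at B.
Path 4: C ← G ← B → F
  B is a fork here and B is conditioned on, so the path is blocked at B.
Path 5: C ← G ← B → V → J ← F
  B is a fork here and B is conditioned on, so the path is blocked at B.
Path 6: C ← G ← B → V → S → F
  B is a fork here and B is conditioned on, so the path is blocked at B.
Because an active path exists, C and F are not d-separated.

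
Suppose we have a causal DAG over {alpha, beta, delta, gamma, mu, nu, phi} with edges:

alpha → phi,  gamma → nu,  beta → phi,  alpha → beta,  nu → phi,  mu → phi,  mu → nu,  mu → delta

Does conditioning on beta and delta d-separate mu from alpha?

We examine all 4 paths between mu and alpha:
Path 1: mu → nu → phi ← alpha
  phi is a collider here and neither phi nor any of its descendants is conditioned on, so the collider stays closed — the path is blocked at phi.
Path 2: mu → nu → phi ← beta ← alpha
  phi is a collider here and neither phi nor any of its descendants is conditioned on, so the collider stays closed — the path is blocked at phi.
Path 3: mu → phi ← alpha
  phi is a collider here and neither phi nor any of its descendants is conditioned on, so the collider stays closed — the path is blocked at phi.
Path 4: mu → phi ← beta ← alpha
  phi is a collider here and neither phi nor any of its descendants is conditioned on, so the collider stays closed — the path is blocked at phi.
Since every path is blocked, d-separation holds.

Yes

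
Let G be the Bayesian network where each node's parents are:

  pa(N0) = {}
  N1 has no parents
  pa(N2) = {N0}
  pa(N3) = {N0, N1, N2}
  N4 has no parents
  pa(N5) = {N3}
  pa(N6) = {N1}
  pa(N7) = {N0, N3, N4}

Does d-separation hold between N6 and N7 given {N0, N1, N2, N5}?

Yes

3 paths connect N6 and N7; each must be blocked for d-separation to hold:
Path 1: N6 ← N1 → N3 → N7
  N1 is a fork here and N1 is conditioned on, so the path is blocked at N1.
Path 2: N6 ← N1 → N3 ← N2 ← N0 → N7
  N1 is a fork here and N1 is conditioned on, so the path is blocked at N1.
Path 3: N6 ← N1 → N3 ← N0 → N7
  N1 is a fork here and N1 is conditioned on, so the path is blocked at N1.
All paths are blocked; N6 ⊥ N7 | {N0, N1, N2, N5} holds.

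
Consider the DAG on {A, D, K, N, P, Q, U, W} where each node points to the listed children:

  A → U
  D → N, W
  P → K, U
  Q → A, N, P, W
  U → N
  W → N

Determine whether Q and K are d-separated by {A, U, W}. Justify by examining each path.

Enumerating the 5 paths from Q to K and testing each for blocking by {A, U, W}:
Path 1: Q → W → N ← U ← P → K
  W is a chain here and W is conditioned on, so the path is blocked at W.
Path 2: Q → W ← D → N ← U ← P → K
  N is a collider here and neither N nor any of its descendants is conditioned on, so the collider stays closed — the path is blocked at N.
Path 3: Q → P → K
  P is a chain and P is not conditioned on — no node blocks this path, so it is active.
Path 4: Q → N ← U ← P → K
  N is a collider here and neither N nor any of its descendants is conditioned on, so the collider stays closed — the path is blocked at N.
Path 5: Q → A → U ← P → K
  A is a chain here and A is conditioned on, so the path is blocked at A.
At least one path is unblocked, so d-separation fails.

No — Q and K are not d-separated given {A, U, W}.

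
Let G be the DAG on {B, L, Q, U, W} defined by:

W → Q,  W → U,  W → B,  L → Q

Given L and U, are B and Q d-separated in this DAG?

No

The only undirected path from B to Q is:
Path 1: B ← W → Q
  W is a fork and W is not conditioned on — no node blocks this path, so it is active.
At least one path is unblocked, so d-separation fails.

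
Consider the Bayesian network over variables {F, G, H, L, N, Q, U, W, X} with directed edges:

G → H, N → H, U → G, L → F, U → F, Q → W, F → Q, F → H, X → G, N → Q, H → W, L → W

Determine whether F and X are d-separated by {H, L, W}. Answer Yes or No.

No — F and X are not d-separated given {H, L, W}.

6 paths connect F and X; each must be blocked for d-separation to hold:
  1. F → H ← G ← X — H:collider[open]; G:chain[open] ⇒ active
  2. F ← L → W ← H ← G ← X — L:fork[blocks]; W:collider[open]; H:chain[blocks]; G:chain[open] ⇒ blocked
  3. F ← L → W ← Q ← N → H ← G ← X — L:fork[blocks]; W:collider[open]; Q:chain[open]; N:fork[open]; H:collider[open]; G:chain[open] ⇒ blocked
  4. F ← U → G ← X — U:fork[open]; G:collider[open] ⇒ active
  5. F → Q ← N → H ← G ← X — Q:collider[open]; N:fork[open]; H:collider[open]; G:chain[open] ⇒ active
  6. F → Q → W ← H ← G ← X — Q:chain[open]; W:collider[open]; H:chain[blocks]; G:chain[open] ⇒ blocked
At least one path is unblocked, so d-separation fails.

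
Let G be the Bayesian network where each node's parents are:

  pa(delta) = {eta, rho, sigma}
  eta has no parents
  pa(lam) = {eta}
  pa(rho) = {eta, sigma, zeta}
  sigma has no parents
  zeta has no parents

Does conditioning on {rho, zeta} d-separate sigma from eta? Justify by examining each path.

Enumerating the 4 paths from sigma to eta and testing each for blocking by {rho, zeta}:
  1. sigma → delta ← rho ← eta — delta:collider[blocks]; rho:chain[blocks] ⇒ blocked
  2. sigma → delta ← eta — delta:collider[blocks] ⇒ blocked
  3. sigma → rho → delta ← eta — rho:chain[blocks]; delta:collider[blocks] ⇒ blocked
  4. sigma → rho ← eta — rho:collider[open] ⇒ active
At least one path is unblocked, so d-separation fails.

No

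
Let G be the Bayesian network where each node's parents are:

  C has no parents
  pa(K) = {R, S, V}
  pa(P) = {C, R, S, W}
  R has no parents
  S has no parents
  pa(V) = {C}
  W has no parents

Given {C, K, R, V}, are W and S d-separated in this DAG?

Yes

3 paths connect W and S; each must be blocked for d-separation to hold:
Path 1: W → P ← R → K ← S
  P is a collider here and neither P nor any of its descendants is conditioned on, so the collider stays closed — the path is blocked at P.
Path 2: W → P ← S
  P is a collider here and neither P nor any of its descendants is conditioned on, so the collider stays closed — the path is blocked at P.
Path 3: W → P ← C → V → K ← S
  P is a collider here and neither P nor any of its descendants is conditioned on, so the collider stays closed — the path is blocked at P.
Every path is blocked, so W and S are d-separated given {C, K, R, V}.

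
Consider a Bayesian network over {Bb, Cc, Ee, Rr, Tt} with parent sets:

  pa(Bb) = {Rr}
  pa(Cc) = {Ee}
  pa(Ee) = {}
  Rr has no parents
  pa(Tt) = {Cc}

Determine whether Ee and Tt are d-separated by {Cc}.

Yes

Only one path connects Ee and Tt:
Path 1: Ee → Cc → Tt
  Cc is a chain here and Cc is conditioned on, so the path is blocked at Cc.
Since every path is blocked, d-separation holds.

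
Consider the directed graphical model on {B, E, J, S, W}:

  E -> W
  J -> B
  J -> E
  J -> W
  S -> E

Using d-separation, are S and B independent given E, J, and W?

There are 2 undirected paths between S and B; checking each against the conditioning set {E, J, W}:
Path 1: S → E → W ← J → B
  E is a chain here and E is conditioned on, so the path is blocked at E.
Path 2: S → E ← J → B
  J is a fork here and J is conditioned on, so the path is blocked at J.
All paths are blocked; S ⊥ B | {E, J, W} holds.

Yes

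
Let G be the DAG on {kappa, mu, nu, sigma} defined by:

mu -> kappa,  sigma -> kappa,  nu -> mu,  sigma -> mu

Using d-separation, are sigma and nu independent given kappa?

No

We examine all 2 paths between sigma and nu:
Path 1: sigma → mu ← nu
  mu is a collider and its descendant kappa is conditioned on, which opens it — no node blocks this path, so it is active.
Path 2: sigma → kappa ← mu ← nu
  kappa is a collider and kappa is conditioned on, which opens it; mu is a chain and mu is not conditioned on — no node blocks this path, so it is active.
Because an active path exists, sigma and nu are not d-separated.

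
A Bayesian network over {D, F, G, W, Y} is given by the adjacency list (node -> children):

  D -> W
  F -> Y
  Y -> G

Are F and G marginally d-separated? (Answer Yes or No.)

There is one path between F and G:
Path 1: F → Y → G
  Y is a chain and Y is not conditioned on — no node blocks this path, so it is active.
At least one path is unblocked, so d-separation fails.

No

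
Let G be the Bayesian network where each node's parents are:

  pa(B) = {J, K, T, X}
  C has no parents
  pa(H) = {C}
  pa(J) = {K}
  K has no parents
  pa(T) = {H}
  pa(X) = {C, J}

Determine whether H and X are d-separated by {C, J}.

Yes

We examine all 4 paths between H and X:
  1. H ← C → X — C:fork[blocks] ⇒ blocked
  2. H → T → B ← K → J → X — T:chain[open]; B:collider[blocks]; K:fork[open]; J:chain[blocks] ⇒ blocked
  3. H → T → B ← J → X — T:chain[open]; B:collider[blocks]; J:fork[blocks] ⇒ blocked
  4. H → T → B ← X — T:chain[open]; B:collider[blocks] ⇒ blocked
Every path is blocked, so H and X are d-separated given {C, J}.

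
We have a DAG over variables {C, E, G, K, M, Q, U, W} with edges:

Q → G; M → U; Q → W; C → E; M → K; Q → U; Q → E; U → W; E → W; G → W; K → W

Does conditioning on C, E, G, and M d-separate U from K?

Yes

Enumerating the 5 paths from U to K and testing each for blocking by {C, E, G, M}:
Path 1: U ← M → K
  M is a fork here and M is conditioned on, so the path is blocked at M.
Path 2: U → W ← K
  W is a collider here and neither W nor any of its descendants is conditioned on, so the collider stays closed — the path is blocked at W.
Path 3: U ← Q → G → W ← K
  G is a chain here and G is conditioned on, so the path is blocked at G.
Path 4: U ← Q → W ← K
  W is a collider here and neither W nor any of its descendants is conditioned on, so the collider stays closed — the path is blocked at W.
Path 5: U ← Q → E → W ← K
  E is a chain here and E is conditioned on, so the path is blocked at E.
Every path is blocked, so U and K are d-separated given {C, E, G, M}.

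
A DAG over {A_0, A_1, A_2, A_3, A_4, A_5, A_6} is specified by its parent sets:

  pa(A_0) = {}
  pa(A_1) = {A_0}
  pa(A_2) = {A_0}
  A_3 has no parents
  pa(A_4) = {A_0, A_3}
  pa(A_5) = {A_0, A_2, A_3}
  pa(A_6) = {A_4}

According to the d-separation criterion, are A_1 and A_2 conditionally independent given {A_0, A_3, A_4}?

Yes

Enumerating the 3 paths from A_1 to A_2 and testing each for blocking by {A_0, A_3, A_4}:
Path 1: A_1 ← A_0 → A_5 ← A_2
  A_0 is a fork here and A_0 is conditioned on, so the path is blocked at A_0.
Path 2: A_1 ← A_0 → A_4 ← A_3 → A_5 ← A_2
  A_0 is a fork here and A_0 is conditioned on, so the path is blocked at A_0.
Path 3: A_1 ← A_0 → A_2
  A_0 is a fork here and A_0 is conditioned on, so the path is blocked at A_0.
Since every path is blocked, d-separation holds.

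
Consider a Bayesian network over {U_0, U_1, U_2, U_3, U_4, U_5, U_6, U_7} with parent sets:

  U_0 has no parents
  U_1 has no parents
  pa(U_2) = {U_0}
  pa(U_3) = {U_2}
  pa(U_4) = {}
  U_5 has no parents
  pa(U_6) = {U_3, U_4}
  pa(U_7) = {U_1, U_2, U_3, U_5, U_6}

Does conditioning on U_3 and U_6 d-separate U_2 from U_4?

Yes

Enumerating the 4 paths from U_2 to U_4 and testing each for blocking by {U_3, U_6}:
  1. U_2 → U_7 ← U_6 ← U_4 — U_7:collider[blocks]; U_6:chain[blocks] ⇒ blocked
  2. U_2 → U_7 ← U_3 → U_6 ← U_4 — U_7:collider[blocks]; U_3:fork[blocks]; U_6:collider[open] ⇒ blocked
  3. U_2 → U_3 → U_7 ← U_6 ← U_4 — U_3:chain[blocks]; U_7:collider[blocks]; U_6:chain[blocks] ⇒ blocked
  4. U_2 → U_3 → U_6 ← U_4 — U_3:chain[blocks]; U_6:collider[open] ⇒ blocked
Every path is blocked, so U_2 and U_4 are d-separated given {U_3, U_6}.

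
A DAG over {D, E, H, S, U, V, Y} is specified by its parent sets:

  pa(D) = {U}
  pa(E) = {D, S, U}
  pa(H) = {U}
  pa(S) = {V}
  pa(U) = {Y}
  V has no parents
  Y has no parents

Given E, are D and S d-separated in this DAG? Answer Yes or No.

No

We examine all 2 paths between D and S:
Path 1: D ← U → E ← S
  U is a fork and U is not conditioned on; E is a collider and E is conditioned on, which opens it — no node blocks this path, so it is active.
Path 2: D → E ← S
  E is a collider and E is conditioned on, which opens it — no node blocks this path, so it is active.
At least one path is unblocked, so d-separation fails.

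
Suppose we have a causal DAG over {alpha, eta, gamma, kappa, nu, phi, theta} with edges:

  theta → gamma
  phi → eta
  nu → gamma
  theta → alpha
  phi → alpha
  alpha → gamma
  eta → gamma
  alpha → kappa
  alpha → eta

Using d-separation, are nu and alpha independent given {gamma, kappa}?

No

4 paths connect nu and alpha; each must be blocked for d-separation to hold:
Path 1: nu → gamma ← eta ← phi → alpha
  gamma is a collider and gamma is conditioned on, which opens it; eta is a chain and eta is not conditioned on; phi is a fork and phi is not conditioned on — no node blocks this path, so it is active.
Path 2: nu → gamma ← eta ← alpha
  gamma is a collider and gamma is conditioned on, which opens it; eta is a chain and eta is not conditioned on — no node blocks this path, so it is active.
Path 3: nu → gamma ← theta → alpha
  gamma is a collider and gamma is conditioned on, which opens it; theta is a fork and theta is not conditioned on — no node blocks this path, so it is active.
Path 4: nu → gamma ← alpha
  gamma is a collider and gamma is conditioned on, which opens it — no node blocks this path, so it is active.
Since the path nu → gamma ← eta ← phi → alpha is active, nu and alpha are not d-separated given {gamma, kappa}.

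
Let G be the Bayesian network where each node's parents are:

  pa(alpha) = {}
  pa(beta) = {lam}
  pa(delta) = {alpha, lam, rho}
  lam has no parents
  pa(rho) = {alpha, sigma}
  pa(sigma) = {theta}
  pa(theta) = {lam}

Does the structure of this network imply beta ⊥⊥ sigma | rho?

No

We examine all 3 paths between beta and sigma:
Path 1: beta ← lam → theta → sigma
  lam is a fork and lam is not conditioned on; theta is a chain and theta is not conditioned on — no node blocks this path, so it is active.
Path 2: beta ← lam → delta ← alpha → rho ← sigma
  delta is a collider here and neither delta nor any of its descendants is conditioned on, so the collider stays closed — the path is blocked at delta.
Path 3: beta ← lam → delta ← rho ← sigma
  delta is a collider here and neither delta nor any of its descendants is conditioned on, so the collider stays closed — the path is blocked at delta.
At least one path is unblocked, so d-separation fails.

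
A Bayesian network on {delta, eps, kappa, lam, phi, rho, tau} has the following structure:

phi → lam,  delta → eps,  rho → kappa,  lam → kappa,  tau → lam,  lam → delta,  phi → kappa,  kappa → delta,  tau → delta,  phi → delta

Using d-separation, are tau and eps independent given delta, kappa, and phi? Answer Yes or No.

We examine all 6 paths between tau and eps:
Path 1: tau → lam → kappa → delta → eps
  kappa is a chain here and kappa is conditioned on, so the path is blocked at kappa.
Path 2: tau → lam → kappa ← phi → delta → eps
  phi is a fork here and phi is conditioned on, so the path is blocked at phi.
Path 3: tau → lam → delta → eps
  delta is a chain here and delta is conditioned on, so the path is blocked at delta.
Path 4: tau → lam ← phi → kappa → delta → eps
  phi is a fork here and phi is conditioned on, so the path is blocked at phi.
Path 5: tau → lam ← phi → delta → eps
  phi is a fork here and phi is conditioned on, so the path is blocked at phi.
Path 6: tau → delta → eps
  delta is a chain here and delta is conditioned on, so the path is blocked at delta.
Every path is blocked, so tau and eps are d-separated given {delta, kappa, phi}.

Yes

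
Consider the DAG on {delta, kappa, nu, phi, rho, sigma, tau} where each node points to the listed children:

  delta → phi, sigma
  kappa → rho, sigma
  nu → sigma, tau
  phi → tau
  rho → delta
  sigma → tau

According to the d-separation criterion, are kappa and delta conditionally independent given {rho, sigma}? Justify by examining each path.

No

We examine all 4 paths between kappa and delta:
Path 1: kappa → rho → delta
  rho is a chain here and rho is conditioned on, so the path is blocked at rho.
Path 2: kappa → sigma → tau ← phi ← delta
  sigma is a chain here and sigma is conditioned on, so the path is blocked at sigma.
Path 3: kappa → sigma ← nu → tau ← phi ← delta
  tau is a collider here and neither tau nor any of its descendants is conditioned on, so the collider stays closed — the path is blocked at tau.
Path 4: kappa → sigma ← delta
  sigma is a collider and sigma is conditioned on, which opens it — no node blocks this path, so it is active.
At least one path is unblocked, so d-separation fails.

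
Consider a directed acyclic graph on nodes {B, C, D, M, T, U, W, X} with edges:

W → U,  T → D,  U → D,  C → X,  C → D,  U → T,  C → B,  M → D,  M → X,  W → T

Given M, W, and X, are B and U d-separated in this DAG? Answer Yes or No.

Yes — B and U are d-separated given {M, W, X}.

We examine all 6 paths between B and U:
Path 1: B ← C → X ← M → D ← T ← W → U
  M is a fork here and M is conditioned on, so the path is blocked at M.
Path 2: B ← C → X ← M → D ← T ← U
  M is a fork here and M is conditioned on, so the path is blocked at M.
Path 3: B ← C → X ← M → D ← U
  M is a fork here and M is conditioned on, so the path is blocked at M.
Path 4: B ← C → D ← T ← W → U
  D is a collider here and neither D nor any of its descendants is conditioned on, so the collider stays closed — the path is blocked at D.
Path 5: B ← C → D ← T ← U
  D is a collider here and neither D nor any of its descendants is conditioned on, so the collider stays closed — the path is blocked at D.
Path 6: B ← C → D ← U
  D is a collider here and neither D nor any of its descendants is conditioned on, so the collider stays closed — the path is blocked at D.
All paths are blocked; B ⊥ U | {M, W, X} holds.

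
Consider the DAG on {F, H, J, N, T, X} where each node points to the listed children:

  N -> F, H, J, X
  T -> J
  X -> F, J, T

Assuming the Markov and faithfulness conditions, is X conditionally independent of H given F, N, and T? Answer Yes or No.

4 paths connect X and H; each must be blocked for d-separation to hold:
  1. X → J ← N → H — J:collider[blocks]; N:fork[blocks] ⇒ blocked
  2. X → F ← N → H — F:collider[open]; N:fork[blocks] ⇒ blocked
  3. X ← N → H — N:fork[blocks] ⇒ blocked
  4. X → T → J ← N → H — T:chain[blocks]; J:collider[blocks]; N:fork[blocks] ⇒ blocked
Since every path is blocked, d-separation holds.

Yes — X and H are d-separated given {F, N, T}.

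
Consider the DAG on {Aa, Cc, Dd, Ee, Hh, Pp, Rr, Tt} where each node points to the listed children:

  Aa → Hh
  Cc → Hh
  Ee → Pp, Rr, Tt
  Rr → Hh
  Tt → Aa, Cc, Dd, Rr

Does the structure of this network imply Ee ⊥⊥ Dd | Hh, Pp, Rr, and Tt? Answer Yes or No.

There are 4 undirected paths between Ee and Dd; checking each against the conditioning set {Hh, Pp, Rr, Tt}:
  1. Ee → Rr ← Tt → Dd — Rr:collider[open]; Tt:fork[blocks] ⇒ blocked
  2. Ee → Rr → Hh ← Cc ← Tt → Dd — Rr:chain[blocks]; Hh:collider[open]; Cc:chain[open]; Tt:fork[blocks] ⇒ blocked
  3. Ee → Rr → Hh ← Aa ← Tt → Dd — Rr:chain[blocks]; Hh:collider[open]; Aa:chain[open]; Tt:fork[blocks] ⇒ blocked
  4. Ee → Tt → Dd — Tt:chain[blocks] ⇒ blocked
Since every path is blocked, d-separation holds.

Yes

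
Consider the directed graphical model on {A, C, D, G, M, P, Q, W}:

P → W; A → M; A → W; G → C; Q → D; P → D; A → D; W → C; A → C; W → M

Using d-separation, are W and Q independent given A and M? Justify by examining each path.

Yes — W and Q are d-separated given {A, M}.

Enumerating the 4 paths from W to Q and testing each for blocking by {A, M}:
  1. W ← A → D ← Q — A:fork[blocks]; D:collider[blocks] ⇒ blocked
  2. W ← P → D ← Q — P:fork[open]; D:collider[blocks] ⇒ blocked
  3. W → C ← A → D ← Q — C:collider[blocks]; A:fork[blocks]; D:collider[blocks] ⇒ blocked
  4. W → M ← A → D ← Q — M:collider[open]; A:fork[blocks]; D:collider[blocks] ⇒ blocked
Every path is blocked, so W and Q are d-separated given {A, M}.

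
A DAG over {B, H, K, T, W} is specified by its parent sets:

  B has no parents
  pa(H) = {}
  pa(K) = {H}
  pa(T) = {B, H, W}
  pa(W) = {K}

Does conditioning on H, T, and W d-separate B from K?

Enumerating the 2 paths from B to K and testing each for blocking by {H, T, W}:
Path 1: B → T ← H → K
  H is a fork here and H is conditioned on, so the path is blocked at H.
Path 2: B → T ← W ← K
  W is a chain here and W is conditioned on, so the path is blocked at W.
All paths are blocked; B ⊥ K | {H, T, W} holds.

Yes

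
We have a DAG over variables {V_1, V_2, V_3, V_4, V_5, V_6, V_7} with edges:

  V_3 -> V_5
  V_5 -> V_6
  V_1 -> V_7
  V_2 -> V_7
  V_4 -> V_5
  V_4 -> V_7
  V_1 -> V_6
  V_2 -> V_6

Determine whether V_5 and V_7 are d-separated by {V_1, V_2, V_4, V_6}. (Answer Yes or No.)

Yes — V_5 and V_7 are d-separated given {V_1, V_2, V_4, V_6}.

We examine all 3 paths between V_5 and V_7:
Path 1: V_5 → V_6 ← V_2 → V_7
  V_2 is a fork here and V_2 is conditioned on, so the path is blocked at V_2.
Path 2: V_5 → V_6 ← V_1 → V_7
  V_1 is a fork here and V_1 is conditioned on, so the path is blocked at V_1.
Path 3: V_5 ← V_4 → V_7
  V_4 is a fork here and V_4 is conditioned on, so the path is blocked at V_4.
Since every path is blocked, d-separation holds.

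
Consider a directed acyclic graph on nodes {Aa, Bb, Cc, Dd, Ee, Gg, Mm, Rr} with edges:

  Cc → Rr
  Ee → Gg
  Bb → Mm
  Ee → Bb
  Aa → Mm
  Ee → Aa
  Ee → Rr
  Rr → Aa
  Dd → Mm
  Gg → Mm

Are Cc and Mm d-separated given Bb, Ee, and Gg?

Enumerating the 6 paths from Cc to Mm and testing each for blocking by {Bb, Ee, Gg}:
Path 1: Cc → Rr ← Ee → Bb → Mm
  Rr is a collider here and neither Rr nor any of its descendants is conditioned on, so the collider stays closed — the path is blocked at Rr.
Path 2: Cc → Rr ← Ee → Aa → Mm
  Rr is a collider here and neither Rr nor any of its descendants is conditioned on, so the collider stays closed — the path is blocked at Rr.
Path 3: Cc → Rr ← Ee → Gg → Mm
  Rr is a collider here and neither Rr nor any of its descendants is conditioned on, so the collider stays closed — the path is blocked at Rr.
Path 4: Cc → Rr → Aa ← Ee → Bb → Mm
  Aa is a collider here and neither Aa nor any of its descendants is conditioned on, so the collider stays closed — the path is blocked at Aa.
Path 5: Cc → Rr → Aa ← Ee → Gg → Mm
  Aa is a collider here and neither Aa nor any of its descendants is conditioned on, so the collider stays closed — the path is blocked at Aa.
Path 6: Cc → Rr → Aa → Mm
  Rr is a chain and Rr is not conditioned on; Aa is a chain and Aa is not conditioned on — no node blocks this path, so it is active.
Because an active path exists, Cc and Mm are not d-separated.

No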